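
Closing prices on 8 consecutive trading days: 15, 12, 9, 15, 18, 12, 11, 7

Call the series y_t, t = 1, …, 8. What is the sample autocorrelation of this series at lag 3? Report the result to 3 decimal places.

Mean ȳ = (15 + 12 + 9 + 15 + 18 + 12 + 11 + 7)/8 = 12.3750
Numerator Σ_{t=1}^{5}(y_t−ȳ)(y_{t+3}−ȳ) = -27.7969
Denominator Σ(y_t−ȳ)² = 87.8750
r_3 = -27.7969 / 87.8750 = -0.316

-0.316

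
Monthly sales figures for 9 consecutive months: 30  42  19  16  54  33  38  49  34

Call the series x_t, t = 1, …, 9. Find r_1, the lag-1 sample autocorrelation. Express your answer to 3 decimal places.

Mean x̄ = (30 + 42 + 19 + 16 + 54 + 33 + 38 + 49 + 34)/9 = 35.0000
Numerator Σ_{t=1}^{8}(x_t−x̄)(x_{t+1}−x̄) = -220.0000
Denominator Σ(x_t−x̄)² = 1262.0000
r_1 = -220.0000 / 1262.0000 = -0.174

-0.174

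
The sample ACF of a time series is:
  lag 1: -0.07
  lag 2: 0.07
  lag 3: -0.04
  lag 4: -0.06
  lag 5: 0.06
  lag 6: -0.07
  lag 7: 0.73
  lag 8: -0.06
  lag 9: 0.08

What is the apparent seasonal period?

7

The largest autocorrelation is r_7 = 0.73; the remaining lags stay at or below 0.08.
The dominant spike at lag 7 indicates a seasonal period of 7.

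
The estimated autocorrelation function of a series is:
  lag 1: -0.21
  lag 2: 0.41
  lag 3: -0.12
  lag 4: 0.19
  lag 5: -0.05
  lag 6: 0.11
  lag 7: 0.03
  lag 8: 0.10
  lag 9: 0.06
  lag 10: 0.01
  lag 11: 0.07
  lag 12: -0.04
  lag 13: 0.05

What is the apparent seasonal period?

The largest autocorrelation is r_2 = 0.41, with a weaker echo at lag 4 (0.19); the remaining lags stay at or below 0.11.
The dominant spike at lag 2 indicates a seasonal period of 2.

2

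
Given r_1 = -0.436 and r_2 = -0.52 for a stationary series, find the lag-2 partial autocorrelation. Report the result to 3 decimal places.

-0.877

φ_{22} = (r_2 − r_1²) / (1 − r_1²)
r_1² = (-0.436)² = 0.190096
Numerator = -0.52 − 0.1901 = -0.7101; denominator = 1 − 0.1901 = 0.8099
φ_{22} = -0.7101 / 0.8099 = -0.877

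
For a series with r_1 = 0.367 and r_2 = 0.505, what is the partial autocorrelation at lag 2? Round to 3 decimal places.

φ_{22} = (r_2 − r_1²) / (1 − r_1²)
r_1² = (0.367)² = 0.134689
Numerator = 0.505 − 0.1347 = 0.3703; denominator = 1 − 0.1347 = 0.8653
φ_{22} = 0.3703 / 0.8653 = 0.428

0.428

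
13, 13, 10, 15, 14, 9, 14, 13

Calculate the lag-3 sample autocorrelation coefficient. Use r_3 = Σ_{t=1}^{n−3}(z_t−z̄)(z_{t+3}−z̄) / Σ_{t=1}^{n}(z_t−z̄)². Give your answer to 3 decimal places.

0.492

Mean z̄ = (13 + 13 + 10 + 15 + 14 + 9 + 14 + 13)/8 = 12.6250
Deviations from mean: 0.3750, 0.3750, -2.6250, 2.3750, 1.3750, -3.6250, 1.3750, 0.3750
Σ(z_t−z̄)(z_{t+3}−z̄) = (0.8906) + (0.5156) + (9.5156) + (3.2656) + (0.5156) = 14.7031
Denominator Σ(z_t−z̄)² = 29.8750
r_3 = 14.7031 / 29.8750 = 0.492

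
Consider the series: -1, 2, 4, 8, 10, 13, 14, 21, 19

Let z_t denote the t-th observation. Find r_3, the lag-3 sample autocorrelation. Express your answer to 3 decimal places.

0.051

Mean z̄ = (-1 + 2 + 4 + 8 + 10 + 13 + 14 + 21 + 19)/9 = 10.0000
Σ(z_t−z̄)(z_{t+3}−z̄) = (22.0000) + (0.0000) + (-18.0000) + (-8.0000) + (0.0000) + (27.0000) = 23.0000
Denominator Σ(z_t−z̄)² = 452.0000
r_3 = 23.0000 / 452.0000 = 0.051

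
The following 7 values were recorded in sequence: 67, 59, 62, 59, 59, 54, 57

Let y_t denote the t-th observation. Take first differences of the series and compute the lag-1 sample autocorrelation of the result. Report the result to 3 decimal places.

First differences Δy: -8, 3, -3, 0, -5, 3
Mean of differences = -1.6667
Numerator Σ(Δy_t−Δȳ)(Δy_{t+1}−Δȳ) = -59.1111
Denominator Σ(Δy_t−Δȳ)² = 99.3333
r_1(Δy) = -59.1111 / 99.3333 = -0.595

-0.595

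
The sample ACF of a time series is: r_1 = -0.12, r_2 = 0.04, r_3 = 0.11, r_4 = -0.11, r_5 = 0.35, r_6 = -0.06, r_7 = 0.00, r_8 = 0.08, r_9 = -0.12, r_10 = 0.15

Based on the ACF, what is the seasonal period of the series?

The largest autocorrelation is r_5 = 0.35, with a weaker echo at lag 10 (0.15); the remaining lags stay at or below 0.11.
The dominant spike at lag 5 indicates a seasonal period of 5.

5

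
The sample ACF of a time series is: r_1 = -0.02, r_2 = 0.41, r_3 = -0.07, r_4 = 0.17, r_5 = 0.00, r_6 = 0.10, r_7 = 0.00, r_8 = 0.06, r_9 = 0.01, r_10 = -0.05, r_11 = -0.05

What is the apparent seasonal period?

The largest autocorrelation is r_2 = 0.41, with a weaker echo at lag 4 (0.17); the remaining lags stay at or below 0.10.
The dominant spike at lag 2 indicates a seasonal period of 2.

2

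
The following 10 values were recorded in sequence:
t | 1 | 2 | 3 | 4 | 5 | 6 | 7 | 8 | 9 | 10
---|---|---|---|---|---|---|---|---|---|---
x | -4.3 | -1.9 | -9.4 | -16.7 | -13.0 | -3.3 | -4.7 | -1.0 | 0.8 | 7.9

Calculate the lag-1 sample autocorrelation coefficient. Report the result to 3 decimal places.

0.500

Mean x̄ = (-4.3 − 1.9 − 9.4 − 16.7 − 13.0 − 3.3 − 4.7 − 1.0 + 0.8 + 7.9)/10 = -4.5600
Numerator Σ_{t=1}^{9}(x_t−x̄)(x_{t+1}−x̄) = 223.5944
Denominator Σ(x_t−x̄)² = 447.4440
r_1 = 223.5944 / 447.4440 = 0.500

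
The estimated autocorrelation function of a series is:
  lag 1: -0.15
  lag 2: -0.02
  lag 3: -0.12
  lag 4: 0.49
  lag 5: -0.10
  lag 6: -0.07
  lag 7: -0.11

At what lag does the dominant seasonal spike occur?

4

The largest autocorrelation is r_4 = 0.49; the remaining lags stay at or below -0.02.
The dominant spike at lag 4 indicates a seasonal period of 4.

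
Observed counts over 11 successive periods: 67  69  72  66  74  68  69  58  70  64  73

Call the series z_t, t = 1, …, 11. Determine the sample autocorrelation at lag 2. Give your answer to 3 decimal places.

0.372

Mean z̄ = (67 + 69 + 72 + 66 + 74 + 68 + 69 + 58 + 70 + 64 + 73)/11 = 68.1818
Numerator Σ_{t=1}^{9}(z_t−z̄)(z_{t+2}−z̄) = 75.7521
Denominator Σ(z_t−z̄)² = 203.6364
r_2 = 75.7521 / 203.6364 = 0.372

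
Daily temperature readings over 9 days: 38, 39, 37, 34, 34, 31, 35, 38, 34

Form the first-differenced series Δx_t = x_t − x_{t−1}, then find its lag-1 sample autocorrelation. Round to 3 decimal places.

First differences Δx: 1, -2, -3, 0, -3, 4, 3, -4
Mean of differences = -0.5000
Numerator Σ(Δx_t−Δx̄)(Δx_{t+1}−Δx̄) = -8.7500
Denominator Σ(Δx_t−Δx̄)² = 62.0000
r_1(Δx) = -8.7500 / 62.0000 = -0.141

-0.141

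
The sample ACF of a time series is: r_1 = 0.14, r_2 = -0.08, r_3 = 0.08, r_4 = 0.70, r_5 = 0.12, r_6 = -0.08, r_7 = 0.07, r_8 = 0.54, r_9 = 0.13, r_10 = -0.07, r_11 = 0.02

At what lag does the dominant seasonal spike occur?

The largest autocorrelation is r_4 = 0.70, with a weaker echo at lag 8 (0.54); the remaining lags stay at or below 0.14.
The dominant spike at lag 4 indicates a seasonal period of 4.

4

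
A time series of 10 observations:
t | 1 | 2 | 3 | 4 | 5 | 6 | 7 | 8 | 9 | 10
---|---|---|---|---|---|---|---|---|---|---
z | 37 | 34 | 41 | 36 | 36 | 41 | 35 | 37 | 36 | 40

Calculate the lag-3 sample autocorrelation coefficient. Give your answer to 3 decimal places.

0.191

Mean z̄ = (37 + 34 + 41 + 36 + 36 + 41 + 35 + 37 + 36 + 40)/10 = 37.3000
Σ(z_t−z̄)(z_{t+3}−z̄) = (0.3900) + (4.2900) + (13.6900) + (2.9900) + (0.3900) + (-4.8100) + (-6.2100) = 10.7300
Denominator Σ(z_t−z̄)² = 56.1000
r_3 = 10.7300 / 56.1000 = 0.191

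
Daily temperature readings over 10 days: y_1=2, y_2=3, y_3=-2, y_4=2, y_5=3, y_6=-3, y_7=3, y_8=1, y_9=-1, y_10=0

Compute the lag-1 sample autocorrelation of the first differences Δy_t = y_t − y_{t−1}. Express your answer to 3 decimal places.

-0.598

First differences Δy: 1, -5, 4, 1, -6, 6, -2, -2, 1
Mean of differences = -0.2222
Numerator Σ(Δy_t−Δȳ)(Δy_{t+1}−Δȳ) = -73.9383
Denominator Σ(Δy_t−Δȳ)² = 123.5556
r_1(Δy) = -73.9383 / 123.5556 = -0.598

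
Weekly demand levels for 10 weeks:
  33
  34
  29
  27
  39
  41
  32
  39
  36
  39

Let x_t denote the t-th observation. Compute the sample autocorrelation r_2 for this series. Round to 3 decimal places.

Mean x̄ = (33 + 34 + 29 + 27 + 39 + 41 + 32 + 39 + 36 + 39)/10 = 34.9000
Numerator Σ_{t=1}^{8}(x_t−x̄)(x_{t+2}−x̄) = -27.3200
Denominator Σ(x_t−x̄)² = 198.9000
r_2 = -27.3200 / 198.9000 = -0.137

-0.137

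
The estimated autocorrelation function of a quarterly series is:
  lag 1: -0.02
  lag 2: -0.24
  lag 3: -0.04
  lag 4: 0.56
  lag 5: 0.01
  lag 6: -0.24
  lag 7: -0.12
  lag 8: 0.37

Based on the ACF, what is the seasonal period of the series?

4

The largest autocorrelation is r_4 = 0.56, with a weaker echo at lag 8 (0.37); the remaining lags stay at or below 0.01.
The dominant spike at lag 4 indicates a seasonal period of 4.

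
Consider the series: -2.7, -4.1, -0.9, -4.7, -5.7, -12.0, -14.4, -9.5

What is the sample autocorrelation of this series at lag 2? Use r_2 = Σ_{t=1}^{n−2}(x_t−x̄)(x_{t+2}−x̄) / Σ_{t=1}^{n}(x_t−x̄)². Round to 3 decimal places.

Mean x̄ = (-2.7 − 4.1 − 0.9 − 4.7 − 5.7 − 12.0 − 14.4 − 9.5)/8 = -6.7500
Numerator Σ_{t=1}^{6}(x_t−x̄)(x_{t+2}−x̄) = 30.9100
Denominator Σ(x_t−x̄)² = 156.6000
r_2 = 30.9100 / 156.6000 = 0.197

0.197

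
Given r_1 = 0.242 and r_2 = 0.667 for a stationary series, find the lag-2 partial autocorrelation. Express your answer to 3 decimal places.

φ_{22} = (r_2 − r_1²) / (1 − r_1²)
r_1² = (0.242)² = 0.058564
Numerator = 0.667 − 0.0586 = 0.6084; denominator = 1 − 0.0586 = 0.9414
φ_{22} = 0.6084 / 0.9414 = 0.646

0.646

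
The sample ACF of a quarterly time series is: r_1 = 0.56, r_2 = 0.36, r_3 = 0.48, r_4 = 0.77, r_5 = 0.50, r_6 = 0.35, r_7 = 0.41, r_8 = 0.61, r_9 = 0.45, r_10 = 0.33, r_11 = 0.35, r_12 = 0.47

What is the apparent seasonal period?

The largest autocorrelation is r_4 = 0.77, with a weaker echo at lag 8 (0.61); the remaining lags stay at or below 0.56. The elevated value at lag 1 (0.56), dropping to 0.36 at lag 2, reflects decaying short-term dependence rather than seasonality.
The dominant spike at lag 4 indicates a seasonal period of 4.

4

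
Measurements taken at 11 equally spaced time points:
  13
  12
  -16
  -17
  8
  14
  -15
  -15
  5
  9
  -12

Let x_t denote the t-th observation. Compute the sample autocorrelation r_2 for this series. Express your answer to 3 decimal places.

-0.793

Mean x̄ = (13 + 12 − 16 − 17 + 8 + 14 − 15 − 15 + 5 + 9 − 12)/11 = -1.2727
Numerator Σ_{t=1}^{9}(x_t−x̄)(x_{t+2}−x̄) = -1427.0579
Denominator Σ(x_t−x̄)² = 1800.1818
r_2 = -1427.0579 / 1800.1818 = -0.793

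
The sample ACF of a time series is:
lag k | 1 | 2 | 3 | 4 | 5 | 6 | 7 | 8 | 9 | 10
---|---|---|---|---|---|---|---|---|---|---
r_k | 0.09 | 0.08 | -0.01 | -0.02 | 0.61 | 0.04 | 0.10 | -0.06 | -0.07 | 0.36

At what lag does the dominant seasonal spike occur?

5

The largest autocorrelation is r_5 = 0.61, with a weaker echo at lag 10 (0.36); the remaining lags stay at or below 0.10.
The dominant spike at lag 5 indicates a seasonal period of 5.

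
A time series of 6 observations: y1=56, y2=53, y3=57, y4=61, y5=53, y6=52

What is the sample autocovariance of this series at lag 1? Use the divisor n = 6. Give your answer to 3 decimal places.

-0.241

Mean ȳ = (56 + 53 + 57 + 61 + 53 + 52)/6 = 55.3333
Σ_{t=1}^{5}(y_t−ȳ)(y_{t+1}−ȳ) = -1.4444
γ_1 = -1.4444 / 6 = -0.241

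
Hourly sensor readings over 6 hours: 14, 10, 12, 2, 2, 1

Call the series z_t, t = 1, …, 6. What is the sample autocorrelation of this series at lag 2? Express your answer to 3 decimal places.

0.148

Mean z̄ = (14 + 10 + 12 + 2 + 2 + 1)/6 = 6.8333
Deviations from mean: 7.1667, 3.1667, 5.1667, -4.8333, -4.8333, -5.8333
Σ(z_t−z̄)(z_{t+2}−z̄) = (37.0278) + (-15.3056) + (-24.9722) + (28.1944) = 24.9444
Denominator Σ(z_t−z̄)² = 168.8333
r_2 = 24.9444 / 168.8333 = 0.148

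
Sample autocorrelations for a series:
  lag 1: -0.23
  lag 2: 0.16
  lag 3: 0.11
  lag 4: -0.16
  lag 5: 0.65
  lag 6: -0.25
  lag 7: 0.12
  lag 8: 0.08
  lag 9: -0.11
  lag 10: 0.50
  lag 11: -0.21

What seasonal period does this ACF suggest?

5

The largest autocorrelation is r_5 = 0.65, with a weaker echo at lag 10 (0.50); the remaining lags stay at or below 0.16.
The dominant spike at lag 5 indicates a seasonal period of 5.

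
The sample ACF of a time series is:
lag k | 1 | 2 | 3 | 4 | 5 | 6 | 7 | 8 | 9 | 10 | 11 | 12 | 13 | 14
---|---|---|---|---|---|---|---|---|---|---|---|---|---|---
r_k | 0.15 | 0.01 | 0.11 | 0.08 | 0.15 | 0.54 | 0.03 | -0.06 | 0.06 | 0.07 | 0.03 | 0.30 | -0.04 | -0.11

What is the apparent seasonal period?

The largest autocorrelation is r_6 = 0.54, with a weaker echo at lag 12 (0.30); the remaining lags stay at or below 0.15.
The dominant spike at lag 6 indicates a seasonal period of 6.

6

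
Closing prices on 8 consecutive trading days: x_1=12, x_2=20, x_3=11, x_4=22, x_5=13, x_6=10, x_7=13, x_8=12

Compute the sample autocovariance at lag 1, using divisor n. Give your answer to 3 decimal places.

-6.580

Mean x̄ = (12 + 20 + 11 + 22 + 13 + 10 + 13 + 12)/8 = 14.1250
Deviations: -2.1250, 5.8750, -3.1250, 7.8750, -1.1250, -4.1250, -1.1250, -2.1250
Σ_{t=1}^{7}(x_t−x̄)(x_{t+1}−x̄) = -52.6406
γ_1 = -52.6406 / 8 = -6.580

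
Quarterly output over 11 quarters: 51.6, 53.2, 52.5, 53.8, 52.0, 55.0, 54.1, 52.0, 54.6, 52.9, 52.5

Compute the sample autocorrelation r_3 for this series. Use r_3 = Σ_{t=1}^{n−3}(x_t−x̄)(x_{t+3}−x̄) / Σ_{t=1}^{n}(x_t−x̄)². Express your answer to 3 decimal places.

0.227

Mean x̄ = (51.6 + 53.2 + 52.5 + 53.8 + 52.0 + 55.0 + 54.1 + 52.0 + 54.6 + 52.9 + 52.5)/11 = 53.1091
Numerator Σ_{t=1}^{8}(x_t−x̄)(x_{t+3}−x̄) = 2.9070
Denominator Σ(x_t−x̄)² = 12.7891
r_3 = 2.9070 / 12.7891 = 0.227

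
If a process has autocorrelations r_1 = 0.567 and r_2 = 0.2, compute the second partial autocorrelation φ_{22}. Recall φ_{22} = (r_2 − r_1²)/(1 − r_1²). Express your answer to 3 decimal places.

-0.179

φ_{22} = (r_2 − r_1²) / (1 − r_1²)
r_1² = (0.567)² = 0.321489
Numerator = 0.2 − 0.3215 = -0.1215; denominator = 1 − 0.3215 = 0.6785
φ_{22} = -0.1215 / 0.6785 = -0.179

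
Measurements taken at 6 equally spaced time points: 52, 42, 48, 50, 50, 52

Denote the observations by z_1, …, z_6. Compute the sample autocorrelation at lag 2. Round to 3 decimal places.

-0.114

Mean z̄ = (52 + 42 + 48 + 50 + 50 + 52)/6 = 49.0000
Deviations from mean: 3.0000, -7.0000, -1.0000, 1.0000, 1.0000, 3.0000
Σ(z_t−z̄)(z_{t+2}−z̄) = (-3.0000) + (-7.0000) + (-1.0000) + (3.0000) = -8.0000
Denominator Σ(z_t−z̄)² = 70.0000
r_2 = -8.0000 / 70.0000 = -0.114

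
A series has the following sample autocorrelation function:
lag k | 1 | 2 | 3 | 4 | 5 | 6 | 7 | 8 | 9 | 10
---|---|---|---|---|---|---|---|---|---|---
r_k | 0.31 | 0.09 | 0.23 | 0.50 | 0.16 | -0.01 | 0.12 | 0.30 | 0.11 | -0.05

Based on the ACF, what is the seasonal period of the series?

4

The largest autocorrelation is r_4 = 0.50; the remaining lags stay at or below 0.31. The elevated value at lag 1 (0.31), dropping to 0.09 at lag 2, reflects decaying short-term dependence rather than seasonality.
The dominant spike at lag 4 indicates a seasonal period of 4.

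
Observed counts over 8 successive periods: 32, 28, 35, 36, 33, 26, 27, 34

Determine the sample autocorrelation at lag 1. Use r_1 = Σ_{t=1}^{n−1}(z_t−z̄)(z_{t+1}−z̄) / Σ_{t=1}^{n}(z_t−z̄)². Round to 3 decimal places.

Mean z̄ = (32 + 28 + 35 + 36 + 33 + 26 + 27 + 34)/8 = 31.3750
Deviations from mean: 0.6250, -3.3750, 3.6250, 4.6250, 1.6250, -5.3750, -4.3750, 2.6250
Σ(z_t−z̄)(z_{t+1}−z̄) = (-2.1094) + (-12.2344) + (16.7656) + (7.5156) + (-8.7344) + (23.5156) + (-11.4844) = 13.2344
Denominator Σ(z_t−z̄)² = 103.8750
r_1 = 13.2344 / 103.8750 = 0.127

0.127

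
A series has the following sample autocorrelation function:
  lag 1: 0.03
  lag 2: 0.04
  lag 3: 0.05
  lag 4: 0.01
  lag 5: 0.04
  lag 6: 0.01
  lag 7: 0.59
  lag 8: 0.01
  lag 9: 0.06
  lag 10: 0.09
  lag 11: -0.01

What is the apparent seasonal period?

7

The largest autocorrelation is r_7 = 0.59; the remaining lags stay at or below 0.09.
The dominant spike at lag 7 indicates a seasonal period of 7.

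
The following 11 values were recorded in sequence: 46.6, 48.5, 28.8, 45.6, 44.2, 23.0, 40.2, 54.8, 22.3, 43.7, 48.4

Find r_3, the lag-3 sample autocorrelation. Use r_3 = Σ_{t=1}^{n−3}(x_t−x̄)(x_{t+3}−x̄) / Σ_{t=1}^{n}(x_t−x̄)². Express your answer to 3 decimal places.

0.626

Mean x̄ = (46.6 + 48.5 + 28.8 + 45.6 + 44.2 + 23.0 + 40.2 + 54.8 + 22.3 + 43.7 + 48.4)/11 = 40.5545
Numerator Σ_{t=1}^{8}(x_t−x̄)(x_{t+3}−x̄) = 747.0520
Denominator Σ(x_t−x̄)² = 1192.4873
r_3 = 747.0520 / 1192.4873 = 0.626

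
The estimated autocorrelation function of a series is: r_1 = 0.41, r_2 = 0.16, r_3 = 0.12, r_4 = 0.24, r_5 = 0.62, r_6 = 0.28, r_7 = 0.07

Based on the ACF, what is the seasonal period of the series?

The largest autocorrelation is r_5 = 0.62; the remaining lags stay at or below 0.41. The elevated value at lag 1 (0.41), dropping to 0.16 at lag 2, reflects decaying short-term dependence rather than seasonality.
The dominant spike at lag 5 indicates a seasonal period of 5.

5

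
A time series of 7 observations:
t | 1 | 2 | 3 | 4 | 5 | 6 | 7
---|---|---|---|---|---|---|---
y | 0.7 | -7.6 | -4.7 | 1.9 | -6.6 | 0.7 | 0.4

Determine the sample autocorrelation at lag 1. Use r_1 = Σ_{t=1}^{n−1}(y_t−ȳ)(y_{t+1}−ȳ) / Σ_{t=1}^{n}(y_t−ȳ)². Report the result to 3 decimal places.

-0.373

Mean ȳ = (0.7 − 7.6 − 4.7 + 1.9 − 6.6 + 0.7 + 0.4)/7 = -2.1714
Deviations from mean: 2.8714, -5.4286, -2.5286, 4.0714, -4.4286, 2.8714, 2.5714
Σ(y_t−ȳ)(y_{t+1}−ȳ) = (-15.5878) + (13.7265) + (-10.2949) + (-18.0306) + (-12.7163) + (7.3837) = -35.5194
Denominator Σ(y_t−ȳ)² = 95.1543
r_1 = -35.5194 / 95.1543 = -0.373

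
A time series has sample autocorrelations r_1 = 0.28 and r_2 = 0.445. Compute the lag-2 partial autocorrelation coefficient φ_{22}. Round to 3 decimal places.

0.398

φ_{22} = (r_2 − r_1²) / (1 − r_1²)
r_1² = (0.28)² = 0.0784
Numerator = 0.445 − 0.0784 = 0.3666; denominator = 1 − 0.0784 = 0.9216
φ_{22} = 0.3666 / 0.9216 = 0.398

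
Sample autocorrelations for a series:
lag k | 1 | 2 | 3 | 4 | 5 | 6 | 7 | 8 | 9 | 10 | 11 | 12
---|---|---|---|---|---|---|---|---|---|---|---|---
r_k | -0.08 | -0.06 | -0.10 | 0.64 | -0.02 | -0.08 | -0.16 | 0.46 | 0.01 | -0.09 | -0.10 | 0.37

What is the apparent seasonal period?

4

The largest autocorrelation is r_4 = 0.64, with weaker echoes at lags 8 (0.46) and 12 (0.37); the remaining lags stay at or below 0.01.
The dominant spike at lag 4 indicates a seasonal period of 4.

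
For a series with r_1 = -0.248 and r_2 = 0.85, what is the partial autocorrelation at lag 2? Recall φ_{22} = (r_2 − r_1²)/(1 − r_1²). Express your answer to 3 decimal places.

φ_{22} = (r_2 − r_1²) / (1 − r_1²)
r_1² = (-0.248)² = 0.061504
Numerator = 0.85 − 0.0615 = 0.7885; denominator = 1 − 0.0615 = 0.9385
φ_{22} = 0.7885 / 0.9385 = 0.840

0.840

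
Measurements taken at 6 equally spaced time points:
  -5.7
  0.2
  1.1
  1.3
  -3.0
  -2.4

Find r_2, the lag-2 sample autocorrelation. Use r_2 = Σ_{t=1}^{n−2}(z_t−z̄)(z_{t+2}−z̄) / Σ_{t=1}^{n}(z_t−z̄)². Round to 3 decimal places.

Mean z̄ = (-5.7 + 0.2 + 1.1 + 1.3 − 3.0 − 2.4)/6 = -1.4167
Deviations from mean: -4.2833, 1.6167, 2.5167, 2.7167, -1.5833, -0.9833
Σ(z_t−z̄)(z_{t+2}−z̄) = (-10.7797) + (4.3919) + (-3.9847) + (-2.6714) = -13.0439
Denominator Σ(z_t−z̄)² = 38.1483
r_2 = -13.0439 / 38.1483 = -0.342

-0.342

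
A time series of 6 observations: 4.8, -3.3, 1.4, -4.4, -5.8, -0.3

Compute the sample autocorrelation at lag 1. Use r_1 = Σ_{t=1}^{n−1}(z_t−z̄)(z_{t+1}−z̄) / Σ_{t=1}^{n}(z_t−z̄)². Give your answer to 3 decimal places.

-0.205

Mean z̄ = (4.8 − 3.3 + 1.4 − 4.4 − 5.8 − 0.3)/6 = -1.2667
Deviations from mean: 6.0667, -2.0333, 2.6667, -3.1333, -4.5333, 0.9667
Numerator Σ_{t=1}^{5}(z_t−z̄)(z_{t+1}−z̄) = -16.2911
Denominator Σ(z_t−z̄)² = 79.3533
r_1 = -16.2911 / 79.3533 = -0.205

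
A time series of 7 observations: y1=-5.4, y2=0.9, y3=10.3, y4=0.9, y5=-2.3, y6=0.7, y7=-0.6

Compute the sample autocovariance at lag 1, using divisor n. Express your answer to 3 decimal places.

0.345

Mean ȳ = (-5.4 + 0.9 + 10.3 + 0.9 − 2.3 + 0.7 − 0.6)/7 = 0.6429
Σ_{t=1}^{6}(y_t−ȳ)(y_{t+1}−ȳ) = 2.4167
γ_1 = 2.4167 / 7 = 0.345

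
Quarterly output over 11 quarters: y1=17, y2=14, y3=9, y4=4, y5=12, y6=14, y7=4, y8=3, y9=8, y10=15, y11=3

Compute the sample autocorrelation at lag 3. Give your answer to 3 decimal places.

Mean ȳ = (17 + 14 + 9 + 4 + 12 + 14 + 4 + 3 + 8 + 15 + 3)/11 = 9.3636
Numerator Σ_{t=1}^{8}(y_t−ȳ)(y_{t+3}−ȳ) = -14.4876
Denominator Σ(y_t−ȳ)² = 280.5455
r_3 = -14.4876 / 280.5455 = -0.052

-0.052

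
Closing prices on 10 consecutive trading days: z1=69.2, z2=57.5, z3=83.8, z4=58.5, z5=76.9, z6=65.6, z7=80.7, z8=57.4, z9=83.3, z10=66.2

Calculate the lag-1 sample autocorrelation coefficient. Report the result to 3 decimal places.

Mean z̄ = (69.2 + 57.5 + 83.8 + 58.5 + 76.9 + 65.6 + 80.7 + 57.4 + 83.3 + 66.2)/10 = 69.9100
Numerator Σ_{t=1}^{9}(z_t−z̄)(z_{t+1}−z̄) = -830.6051
Denominator Σ(z_t−z̄)² = 1011.0490
r_1 = -830.6051 / 1011.0490 = -0.822

-0.822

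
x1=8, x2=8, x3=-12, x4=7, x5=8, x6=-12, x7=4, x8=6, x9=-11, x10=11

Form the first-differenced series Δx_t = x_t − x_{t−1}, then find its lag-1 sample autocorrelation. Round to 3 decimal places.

First differences Δx: 0, -20, 19, 1, -20, 16, 2, -17, 22
Mean of differences = 0.3333
Numerator Σ(Δx_t−Δx̄)(Δx_{t+1}−Δx̄) = -1070.7778
Denominator Σ(Δx_t−Δx̄)² = 2194.0000
r_1(Δx) = -1070.7778 / 2194.0000 = -0.488

-0.488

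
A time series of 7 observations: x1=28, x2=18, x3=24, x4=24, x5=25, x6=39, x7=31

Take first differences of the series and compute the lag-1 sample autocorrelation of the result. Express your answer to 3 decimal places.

First differences Δx: -10, 6, 0, 1, 14, -8
Mean of differences = 0.5000
Numerator Σ(Δx_t−Δx̄)(Δx_{t+1}−Δx̄) = -168.7500
Denominator Σ(Δx_t−Δx̄)² = 395.5000
r_1(Δx) = -168.7500 / 395.5000 = -0.427

-0.427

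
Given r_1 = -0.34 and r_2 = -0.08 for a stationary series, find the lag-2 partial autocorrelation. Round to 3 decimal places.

-0.221

φ_{22} = (r_2 − r_1²) / (1 − r_1²)
r_1² = (-0.34)² = 0.1156
Numerator = -0.08 − 0.1156 = -0.1956; denominator = 1 − 0.1156 = 0.8844
φ_{22} = -0.1956 / 0.8844 = -0.221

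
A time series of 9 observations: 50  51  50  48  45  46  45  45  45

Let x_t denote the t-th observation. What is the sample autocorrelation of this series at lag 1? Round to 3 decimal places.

Mean x̄ = (50 + 51 + 50 + 48 + 45 + 46 + 45 + 45 + 45)/9 = 47.2222
Numerator Σ_{t=1}^{8}(x_t−x̄)(x_{t+1}−x̄) = 36.7284
Denominator Σ(x_t−x̄)² = 51.5556
r_1 = 36.7284 / 51.5556 = 0.712

0.712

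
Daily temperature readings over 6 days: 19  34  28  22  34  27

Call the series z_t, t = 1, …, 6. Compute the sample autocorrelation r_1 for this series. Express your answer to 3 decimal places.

-0.493

Mean z̄ = (19 + 34 + 28 + 22 + 34 + 27)/6 = 27.3333
Deviations from mean: -8.3333, 6.6667, 0.6667, -5.3333, 6.6667, -0.3333
Σ(z_t−z̄)(z_{t+1}−z̄) = (-55.5556) + (4.4444) + (-3.5556) + (-35.5556) + (-2.2222) = -92.4444
Denominator Σ(z_t−z̄)² = 187.3333
r_1 = -92.4444 / 187.3333 = -0.493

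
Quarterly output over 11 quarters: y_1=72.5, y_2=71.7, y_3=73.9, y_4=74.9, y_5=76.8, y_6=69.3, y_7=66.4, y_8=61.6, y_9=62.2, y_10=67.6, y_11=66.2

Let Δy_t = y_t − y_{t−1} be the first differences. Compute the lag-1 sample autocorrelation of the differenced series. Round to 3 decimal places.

0.108

First differences Δy: -0.8, 2.2, 1.0, 1.9, -7.5, -2.9, -4.8, 0.6, 5.4, -1.4
Mean of differences = -0.6300
Numerator Σ(Δy_t−Δȳ)(Δy_{t+1}−Δȳ) = 13.5801
Denominator Σ(Δy_t−Δȳ)² = 125.3010
r_1(Δy) = 13.5801 / 125.3010 = 0.108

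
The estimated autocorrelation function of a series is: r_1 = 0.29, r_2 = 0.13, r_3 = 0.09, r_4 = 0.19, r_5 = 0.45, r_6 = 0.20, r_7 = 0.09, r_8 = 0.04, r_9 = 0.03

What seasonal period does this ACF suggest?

5

The largest autocorrelation is r_5 = 0.45; the remaining lags stay at or below 0.29. The elevated value at lag 1 (0.29), dropping to 0.13 at lag 2, reflects decaying short-term dependence rather than seasonality.
The dominant spike at lag 5 indicates a seasonal period of 5.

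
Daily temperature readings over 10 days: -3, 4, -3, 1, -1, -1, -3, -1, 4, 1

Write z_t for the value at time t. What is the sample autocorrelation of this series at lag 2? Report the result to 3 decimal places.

0.068

Mean z̄ = (-3 + 4 − 3 + 1 − 1 − 1 − 3 − 1 + 4 + 1)/10 = -0.2000
Numerator Σ_{t=1}^{8}(z_t−z̄)(z_{t+2}−z̄) = 4.3200
Denominator Σ(z_t−z̄)² = 63.6000
r_2 = 4.3200 / 63.6000 = 0.068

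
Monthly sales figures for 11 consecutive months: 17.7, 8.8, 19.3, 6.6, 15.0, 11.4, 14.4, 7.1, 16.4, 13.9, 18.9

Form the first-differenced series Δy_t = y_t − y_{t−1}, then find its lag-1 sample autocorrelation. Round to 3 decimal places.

-0.815

First differences Δy: -8.9, 10.5, -12.7, 8.4, -3.6, 3.0, -7.3, 9.3, -2.5, 5.0
Mean of differences = 0.1200
Numerator Σ(Δy_t−Δȳ)(Δy_{t+1}−Δȳ) = -500.6864
Denominator Σ(Δy_t−Δȳ)² = 614.1560
r_1(Δy) = -500.6864 / 614.1560 = -0.815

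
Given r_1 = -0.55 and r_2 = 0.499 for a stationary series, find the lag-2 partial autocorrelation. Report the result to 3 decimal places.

0.282

φ_{22} = (r_2 − r_1²) / (1 − r_1²)
r_1² = (-0.55)² = 0.3025
Numerator = 0.499 − 0.3025 = 0.1965; denominator = 1 − 0.3025 = 0.6975
φ_{22} = 0.1965 / 0.6975 = 0.282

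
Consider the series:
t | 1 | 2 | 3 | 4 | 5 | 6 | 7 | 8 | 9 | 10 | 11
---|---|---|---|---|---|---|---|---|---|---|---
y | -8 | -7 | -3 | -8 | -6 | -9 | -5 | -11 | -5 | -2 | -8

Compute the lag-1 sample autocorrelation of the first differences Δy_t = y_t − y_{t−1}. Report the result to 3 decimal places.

First differences Δy: 1, 4, -5, 2, -3, 4, -6, 6, 3, -6
Mean of differences = 0.0000
Numerator Σ(Δy_t−Δȳ)(Δy_{t+1}−Δȳ) = -104.0000
Denominator Σ(Δy_t−Δȳ)² = 188.0000
r_1(Δy) = -104.0000 / 188.0000 = -0.553

-0.553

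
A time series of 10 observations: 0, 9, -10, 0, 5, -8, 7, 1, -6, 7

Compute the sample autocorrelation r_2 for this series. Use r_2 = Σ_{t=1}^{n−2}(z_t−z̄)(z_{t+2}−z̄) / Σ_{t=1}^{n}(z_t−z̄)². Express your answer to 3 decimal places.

Mean z̄ = (0 + 9 − 10 + 0 + 5 − 8 + 7 + 1 − 6 + 7)/10 = 0.5000
Numerator Σ_{t=1}^{8}(z_t−z̄)(z_{t+2}−z̄) = -56.0000
Denominator Σ(z_t−z̄)² = 402.5000
r_2 = -56.0000 / 402.5000 = -0.139

-0.139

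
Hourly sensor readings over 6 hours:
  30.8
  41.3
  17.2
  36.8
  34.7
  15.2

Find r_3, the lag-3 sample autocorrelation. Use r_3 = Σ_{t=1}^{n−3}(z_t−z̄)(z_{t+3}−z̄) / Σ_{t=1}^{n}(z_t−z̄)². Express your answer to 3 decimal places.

0.428

Mean z̄ = (30.8 + 41.3 + 17.2 + 36.8 + 34.7 + 15.2)/6 = 29.3333
Deviations from mean: 1.4667, 11.9667, -12.1333, 7.4667, 5.3667, -14.1333
Numerator Σ_{t=1}^{3}(z_t−z̄)(z_{t+3}−z̄) = 246.6567
Denominator Σ(z_t−z̄)² = 576.8733
r_3 = 246.6567 / 576.8733 = 0.428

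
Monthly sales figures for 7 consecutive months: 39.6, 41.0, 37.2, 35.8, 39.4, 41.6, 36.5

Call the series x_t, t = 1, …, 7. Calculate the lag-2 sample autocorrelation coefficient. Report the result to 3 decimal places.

Mean x̄ = (39.6 + 41.0 + 37.2 + 35.8 + 39.4 + 41.6 + 36.5)/7 = 38.7286
Deviations from mean: 0.8714, 2.2714, -1.5286, -2.9286, 0.6714, 2.8714, -2.2286
Numerator Σ_{t=1}^{5}(x_t−x̄)(x_{t+2}−x̄) = -18.9159
Denominator Σ(x_t−x̄)² = 30.4943
r_2 = -18.9159 / 30.4943 = -0.620

-0.620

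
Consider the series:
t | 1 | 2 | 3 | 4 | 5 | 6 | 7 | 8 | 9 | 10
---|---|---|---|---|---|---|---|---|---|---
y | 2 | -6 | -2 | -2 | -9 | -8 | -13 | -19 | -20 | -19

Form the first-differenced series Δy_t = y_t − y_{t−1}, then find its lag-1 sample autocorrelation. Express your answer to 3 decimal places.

-0.327

First differences Δy: -8, 4, 0, -7, 1, -5, -6, -1, 1
Mean of differences = -2.3333
Numerator Σ(Δy_t−Δȳ)(Δy_{t+1}−Δȳ) = -47.1111
Denominator Σ(Δy_t−Δȳ)² = 144.0000
r_1(Δy) = -47.1111 / 144.0000 = -0.327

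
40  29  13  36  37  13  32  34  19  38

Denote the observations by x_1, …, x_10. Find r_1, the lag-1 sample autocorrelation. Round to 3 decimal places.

Mean x̄ = (40 + 29 + 13 + 36 + 37 + 13 + 32 + 34 + 19 + 38)/10 = 29.1000
Numerator Σ_{t=1}^{9}(x_t−x̄)(x_{t+1}−x̄) = -355.1100
Denominator Σ(x_t−x̄)² = 960.9000
r_1 = -355.1100 / 960.9000 = -0.370

-0.370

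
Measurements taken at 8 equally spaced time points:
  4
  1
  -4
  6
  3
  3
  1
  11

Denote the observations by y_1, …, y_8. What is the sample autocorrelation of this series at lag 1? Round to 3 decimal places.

-0.184

Mean ȳ = (4 + 1 − 4 + 6 + 3 + 3 + 1 + 11)/8 = 3.1250
Deviations from mean: 0.8750, -2.1250, -7.1250, 2.8750, -0.1250, -0.1250, -2.1250, 7.8750
Σ(y_t−ȳ)(y_{t+1}−ȳ) = (-1.8594) + (15.1406) + (-20.4844) + (-0.3594) + (0.0156) + (0.2656) + (-16.7344) = -24.0156
Denominator Σ(y_t−ȳ)² = 130.8750
r_1 = -24.0156 / 130.8750 = -0.184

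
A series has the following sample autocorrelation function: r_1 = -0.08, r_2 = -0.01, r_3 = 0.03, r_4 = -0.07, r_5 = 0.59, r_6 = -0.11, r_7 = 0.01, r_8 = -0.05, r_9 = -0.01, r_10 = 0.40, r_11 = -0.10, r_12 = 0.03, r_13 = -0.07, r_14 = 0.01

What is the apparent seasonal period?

5

The largest autocorrelation is r_5 = 0.59, with a weaker echo at lag 10 (0.40); the remaining lags stay at or below 0.03.
The dominant spike at lag 5 indicates a seasonal period of 5.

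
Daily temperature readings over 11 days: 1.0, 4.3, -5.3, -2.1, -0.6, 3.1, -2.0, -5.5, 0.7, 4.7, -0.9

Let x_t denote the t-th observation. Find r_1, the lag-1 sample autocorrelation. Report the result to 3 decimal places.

-0.073

Mean x̄ = (1.0 + 4.3 − 5.3 − 2.1 − 0.6 + 3.1 − 2.0 − 5.5 + 0.7 + 4.7 − 0.9)/11 = -0.2364
Numerator Σ_{t=1}^{10}(x_t−x̄)(x_{t+1}−x̄) = -8.6440
Denominator Σ(x_t−x̄)² = 118.9855
r_1 = -8.6440 / 118.9855 = -0.073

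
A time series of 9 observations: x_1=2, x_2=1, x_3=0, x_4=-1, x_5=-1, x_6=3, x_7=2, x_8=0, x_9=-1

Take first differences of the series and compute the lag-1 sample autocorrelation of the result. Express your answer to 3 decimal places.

First differences Δx: -1, -1, -1, 0, 4, -1, -2, -1
Mean of differences = -0.3750
Numerator Σ(Δx_t−Δx̄)(Δx_{t+1}−Δx̄) = 1.4844
Denominator Σ(Δx_t−Δx̄)² = 23.8750
r_1(Δx) = 1.4844 / 23.8750 = 0.062

0.062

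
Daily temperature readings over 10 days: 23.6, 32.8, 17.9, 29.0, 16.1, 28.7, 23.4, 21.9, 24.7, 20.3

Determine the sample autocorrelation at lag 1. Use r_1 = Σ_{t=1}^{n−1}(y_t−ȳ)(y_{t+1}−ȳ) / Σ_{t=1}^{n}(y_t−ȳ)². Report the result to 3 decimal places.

Mean ȳ = (23.6 + 32.8 + 17.9 + 29.0 + 16.1 + 28.7 + 23.4 + 21.9 + 24.7 + 20.3)/10 = 23.8400
Numerator Σ_{t=1}^{9}(y_t−ȳ)(y_{t+1}−ȳ) = -169.5756
Denominator Σ(y_t−ȳ)² = 243.0040
r_1 = -169.5756 / 243.0040 = -0.698

-0.698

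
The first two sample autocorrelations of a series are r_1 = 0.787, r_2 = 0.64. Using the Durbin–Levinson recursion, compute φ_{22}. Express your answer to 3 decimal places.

0.054

φ_{22} = (r_2 − r_1²) / (1 − r_1²)
r_1² = (0.787)² = 0.619369
Numerator = 0.64 − 0.6194 = 0.0206; denominator = 1 − 0.6194 = 0.3806
φ_{22} = 0.0206 / 0.3806 = 0.054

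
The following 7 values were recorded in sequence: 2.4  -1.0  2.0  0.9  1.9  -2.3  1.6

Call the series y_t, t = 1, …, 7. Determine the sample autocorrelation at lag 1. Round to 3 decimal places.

-0.574

Mean ȳ = (2.4 − 1.0 + 2.0 + 0.9 + 1.9 − 2.3 + 1.6)/7 = 0.7857
Deviations from mean: 1.6143, -1.7857, 1.2143, 0.1143, 1.1143, -3.0857, 0.8143
Numerator Σ_{t=1}^{6}(y_t−ȳ)(y_{t+1}−ȳ) = -10.7359
Denominator Σ(y_t−ȳ)² = 18.7086
r_1 = -10.7359 / 18.7086 = -0.574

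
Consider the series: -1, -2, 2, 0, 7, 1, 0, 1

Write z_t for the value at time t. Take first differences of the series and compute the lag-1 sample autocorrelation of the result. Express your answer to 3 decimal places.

-0.593

First differences Δz: -1, 4, -2, 7, -6, -1, 1
Mean of differences = 0.2857
Numerator Σ(Δz_t−Δz̄)(Δz_{t+1}−Δz̄) = -63.6531
Denominator Σ(Δz_t−Δz̄)² = 107.4286
r_1(Δz) = -63.6531 / 107.4286 = -0.593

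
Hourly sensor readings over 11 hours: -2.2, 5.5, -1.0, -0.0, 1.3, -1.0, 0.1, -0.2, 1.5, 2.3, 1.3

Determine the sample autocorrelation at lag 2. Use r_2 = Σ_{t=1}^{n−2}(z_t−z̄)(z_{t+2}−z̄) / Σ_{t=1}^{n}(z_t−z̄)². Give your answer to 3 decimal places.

0.033

Mean z̄ = (-2.2 + 5.5 − 1.0 − 0.0 + 1.3 − 1.0 + 0.1 − 0.2 + 1.5 + 2.3 + 1.3)/11 = 0.6909
Numerator Σ_{t=1}^{9}(z_t−z̄)(z_{t+2}−z̄) = 1.4317
Denominator Σ(z_t−z̄)² = 42.8091
r_2 = 1.4317 / 42.8091 = 0.033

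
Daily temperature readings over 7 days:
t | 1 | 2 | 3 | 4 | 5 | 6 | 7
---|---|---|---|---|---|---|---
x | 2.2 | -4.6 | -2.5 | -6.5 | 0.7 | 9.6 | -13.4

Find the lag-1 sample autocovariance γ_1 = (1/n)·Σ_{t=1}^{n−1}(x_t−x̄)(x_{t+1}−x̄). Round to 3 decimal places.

-17.138

Mean x̄ = (2.2 − 4.6 − 2.5 − 6.5 + 0.7 + 9.6 − 13.4)/7 = -2.0714
Σ_{t=1}^{6}(x_t−x̄)(x_{t+1}−x̄) = -119.9665
γ_1 = -119.9665 / 7 = -17.138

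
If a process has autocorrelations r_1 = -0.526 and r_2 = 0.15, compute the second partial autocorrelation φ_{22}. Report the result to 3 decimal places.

-0.175

φ_{22} = (r_2 − r_1²) / (1 − r_1²)
r_1² = (-0.526)² = 0.276676
Numerator = 0.15 − 0.2767 = -0.1267; denominator = 1 − 0.2767 = 0.7233
φ_{22} = -0.1267 / 0.7233 = -0.175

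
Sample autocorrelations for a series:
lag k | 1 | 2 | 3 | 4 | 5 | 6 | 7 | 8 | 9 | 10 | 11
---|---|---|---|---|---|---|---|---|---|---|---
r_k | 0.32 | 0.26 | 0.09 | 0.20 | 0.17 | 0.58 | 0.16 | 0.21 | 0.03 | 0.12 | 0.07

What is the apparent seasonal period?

6

The largest autocorrelation is r_6 = 0.58; the remaining lags stay at or below 0.32. The elevated value at lag 1 (0.32), dropping to 0.26 at lag 2, reflects decaying short-term dependence rather than seasonality.
The dominant spike at lag 6 indicates a seasonal period of 6.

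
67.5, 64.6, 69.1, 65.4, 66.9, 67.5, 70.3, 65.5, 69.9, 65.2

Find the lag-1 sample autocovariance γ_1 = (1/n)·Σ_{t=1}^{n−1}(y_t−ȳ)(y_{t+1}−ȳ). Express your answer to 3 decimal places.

Mean ȳ = (67.5 + 64.6 + 69.1 + 65.4 + 66.9 + 67.5 + 70.3 + 65.5 + 69.9 + 65.2)/10 = 67.1900
Σ_{t=1}^{9}(y_t−ȳ)(y_{t+1}−ȳ) = -23.0041
γ_1 = -23.0041 / 10 = -2.300

-2.300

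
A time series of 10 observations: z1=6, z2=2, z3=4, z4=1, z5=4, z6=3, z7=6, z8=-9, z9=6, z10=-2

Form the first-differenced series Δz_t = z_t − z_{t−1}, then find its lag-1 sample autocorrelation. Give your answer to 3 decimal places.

-0.750

First differences Δz: -4, 2, -3, 3, -1, 3, -15, 15, -8
Mean of differences = -0.8889
Numerator Σ(Δz_t−Δz̄)(Δz_{t+1}−Δz̄) = -416.2346
Denominator Σ(Δz_t−Δz̄)² = 554.8889
r_1(Δz) = -416.2346 / 554.8889 = -0.750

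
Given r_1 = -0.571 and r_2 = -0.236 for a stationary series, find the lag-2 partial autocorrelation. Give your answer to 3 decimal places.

-0.834

φ_{22} = (r_2 − r_1²) / (1 − r_1²)
r_1² = (-0.571)² = 0.326041
Numerator = -0.236 − 0.3260 = -0.5620; denominator = 1 − 0.3260 = 0.6740
φ_{22} = -0.5620 / 0.6740 = -0.834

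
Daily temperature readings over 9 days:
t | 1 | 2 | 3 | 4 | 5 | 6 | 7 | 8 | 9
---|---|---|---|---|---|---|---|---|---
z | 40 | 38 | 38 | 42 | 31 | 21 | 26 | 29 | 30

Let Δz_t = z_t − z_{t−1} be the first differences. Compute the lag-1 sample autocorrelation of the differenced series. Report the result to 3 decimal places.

First differences Δz: -2, 0, 4, -11, -10, 5, 3, 1
Mean of differences = -1.2500
Numerator Σ(Δz_t−Δz̄)(Δz_{t+1}−Δz̄) = 21.1875
Denominator Σ(Δz_t−Δz̄)² = 263.5000
r_1(Δz) = 21.1875 / 263.5000 = 0.080

0.080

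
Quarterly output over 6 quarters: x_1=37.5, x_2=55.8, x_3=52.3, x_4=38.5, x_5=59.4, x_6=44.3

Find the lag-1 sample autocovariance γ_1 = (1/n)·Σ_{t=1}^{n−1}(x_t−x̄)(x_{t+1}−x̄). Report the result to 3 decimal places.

Mean x̄ = (37.5 + 55.8 + 52.3 + 38.5 + 59.4 + 44.3)/6 = 47.9667
Deviations: -10.4667, 7.8333, 4.3333, -9.4667, 11.4333, -3.6667
Σ_{t=1}^{5}(x_t−x̄)(x_{t+1}−x̄) = -239.2244
γ_1 = -239.2244 / 6 = -39.871

-39.871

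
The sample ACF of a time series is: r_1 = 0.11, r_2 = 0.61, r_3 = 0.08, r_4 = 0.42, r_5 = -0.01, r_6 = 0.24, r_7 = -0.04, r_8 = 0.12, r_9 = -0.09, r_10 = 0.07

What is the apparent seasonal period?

2

The largest autocorrelation is r_2 = 0.61, with weaker echoes at lags 4 (0.42) and 6 (0.24); the remaining lags stay at or below 0.12.
The dominant spike at lag 2 indicates a seasonal period of 2.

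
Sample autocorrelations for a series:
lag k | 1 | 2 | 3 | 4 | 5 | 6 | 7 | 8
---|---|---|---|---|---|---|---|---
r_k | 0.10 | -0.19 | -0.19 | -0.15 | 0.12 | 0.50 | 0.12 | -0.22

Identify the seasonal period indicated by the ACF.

The largest autocorrelation is r_6 = 0.50; the remaining lags stay at or below 0.12.
The dominant spike at lag 6 indicates a seasonal period of 6.

6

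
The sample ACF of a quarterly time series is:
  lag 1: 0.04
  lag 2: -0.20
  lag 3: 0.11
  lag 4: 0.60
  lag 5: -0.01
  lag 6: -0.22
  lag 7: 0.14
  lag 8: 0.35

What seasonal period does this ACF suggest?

4

The largest autocorrelation is r_4 = 0.60, with a weaker echo at lag 8 (0.35); the remaining lags stay at or below 0.14.
The dominant spike at lag 4 indicates a seasonal period of 4.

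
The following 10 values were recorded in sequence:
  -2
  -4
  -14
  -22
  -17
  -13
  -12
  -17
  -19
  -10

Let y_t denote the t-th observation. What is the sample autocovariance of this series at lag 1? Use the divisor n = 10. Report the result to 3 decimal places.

13.700

Mean ȳ = (-2 − 4 − 14 − 22 − 17 − 13 − 12 − 17 − 19 − 10)/10 = -13.0000
Σ_{t=1}^{9}(y_t−ȳ)(y_{t+1}−ȳ) = 137.0000
γ_1 = 137.0000 / 10 = 13.700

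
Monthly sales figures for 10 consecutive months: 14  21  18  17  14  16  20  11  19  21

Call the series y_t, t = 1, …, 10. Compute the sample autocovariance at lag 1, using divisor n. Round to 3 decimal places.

Mean ȳ = (14 + 21 + 18 + 17 + 14 + 16 + 20 + 11 + 19 + 21)/10 = 17.1000
Σ_{t=1}^{9}(y_t−ȳ)(y_{t+1}−ȳ) = -30.0100
γ_1 = -30.0100 / 10 = -3.001

-3.001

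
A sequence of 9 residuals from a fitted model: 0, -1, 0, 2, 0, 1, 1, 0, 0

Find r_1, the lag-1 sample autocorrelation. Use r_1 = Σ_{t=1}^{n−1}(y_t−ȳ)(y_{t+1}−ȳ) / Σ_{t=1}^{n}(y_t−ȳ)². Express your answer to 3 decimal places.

Mean ȳ = (0 − 1 + 0 + 2 + 0 + 1 + 1 + 0 + 0)/9 = 0.3333
Numerator Σ_{t=1}^{8}(y_t−ȳ)(y_{t+1}−ȳ) = -0.1111
Denominator Σ(y_t−ȳ)² = 6.0000
r_1 = -0.1111 / 6.0000 = -0.019

-0.019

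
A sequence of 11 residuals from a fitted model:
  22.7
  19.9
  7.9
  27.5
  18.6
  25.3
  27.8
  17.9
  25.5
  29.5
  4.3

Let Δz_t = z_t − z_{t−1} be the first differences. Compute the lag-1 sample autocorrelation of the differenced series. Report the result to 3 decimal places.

First differences Δz: -2.8, -12.0, 19.6, -8.9, 6.7, 2.5, -9.9, 7.6, 4.0, -25.2
Mean of differences = -1.8400
Numerator Σ(Δz_t−Δz̄)(Δz_{t+1}−Δz̄) = -575.0316
Denominator Σ(Δz_t−Δz̄)² = 1439.3040
r_1(Δz) = -575.0316 / 1439.3040 = -0.400

-0.400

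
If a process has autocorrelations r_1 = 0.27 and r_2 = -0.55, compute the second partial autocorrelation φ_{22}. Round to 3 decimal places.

-0.672

φ_{22} = (r_2 − r_1²) / (1 − r_1²)
r_1² = (0.27)² = 0.0729
Numerator = -0.55 − 0.0729 = -0.6229; denominator = 1 − 0.0729 = 0.9271
φ_{22} = -0.6229 / 0.9271 = -0.672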